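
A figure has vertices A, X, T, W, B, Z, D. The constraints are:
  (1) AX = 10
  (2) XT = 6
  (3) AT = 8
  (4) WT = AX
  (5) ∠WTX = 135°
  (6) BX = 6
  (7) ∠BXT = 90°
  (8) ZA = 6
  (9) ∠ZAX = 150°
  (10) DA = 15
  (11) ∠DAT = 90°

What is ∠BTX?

Step 1: By the law of cosines on triangle TXB: TB² = 6² + 6² − 2·6·6·cos(90°) = 72, so TB = 6·√2.
Step 2: By the inverse law of cosines on triangle BTX: cos(∠BTX) = ((6·√2)² + 6² − 6²) / (2·6·√2·6) = 72/101.82 = 0.7071, so ∠BTX = 45°.

Therefore, the measure of angle ∠BTX = 45°.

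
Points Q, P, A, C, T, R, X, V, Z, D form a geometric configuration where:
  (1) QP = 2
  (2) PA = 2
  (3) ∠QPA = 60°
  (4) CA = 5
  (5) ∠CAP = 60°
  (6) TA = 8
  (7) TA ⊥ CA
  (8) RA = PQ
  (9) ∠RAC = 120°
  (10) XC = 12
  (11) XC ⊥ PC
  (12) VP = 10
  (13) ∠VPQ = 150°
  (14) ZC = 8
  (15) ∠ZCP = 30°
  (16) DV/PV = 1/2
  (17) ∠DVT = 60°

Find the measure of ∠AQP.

Step 1: By the law of cosines on triangle QPA: QA² = 2² + 2² − 2·2·2·cos(60°) = 4, so QA = 2.
Step 2: By the inverse law of cosines on triangle AQP: cos(∠AQP) = (2² + 2² − 2²) / (2·2·2) = 4/8 = 0.5, so ∠AQP = 60°.

Therefore, the measure of angle ∠AQP = 60°.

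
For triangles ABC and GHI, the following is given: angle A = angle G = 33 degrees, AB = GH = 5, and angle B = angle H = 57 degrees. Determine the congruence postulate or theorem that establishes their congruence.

The given information matches ASA: Two pairs of corresponding angles and the included side are equal (Angle-Side-Angle).

ASA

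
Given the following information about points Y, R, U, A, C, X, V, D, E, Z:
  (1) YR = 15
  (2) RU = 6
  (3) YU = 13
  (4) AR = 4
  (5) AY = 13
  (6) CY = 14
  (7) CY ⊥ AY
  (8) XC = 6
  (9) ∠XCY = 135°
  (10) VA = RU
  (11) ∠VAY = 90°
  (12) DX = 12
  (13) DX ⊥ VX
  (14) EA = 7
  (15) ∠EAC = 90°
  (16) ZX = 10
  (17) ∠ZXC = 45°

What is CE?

Step 1: By the law of cosines on triangle CYA: CA² = 14² + 13² − 2·14·13·cos(90°) = 365, so CA ≈ 19.1.
Step 2: By the law of cosines on triangle CAE: CE² = 19.1² + 7² − 2·19.1·7·cos(90°) = 414, so CE = 3·√46.

Therefore, the length of CE = 3·√46.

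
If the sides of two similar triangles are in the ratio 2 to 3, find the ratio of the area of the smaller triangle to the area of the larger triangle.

Area scales with the square of linear dimensions. If every length is multiplied by 2/3, then the area is multiplied by (2/3)^2 = 4/9.
The area ratio is 4:9.

4:9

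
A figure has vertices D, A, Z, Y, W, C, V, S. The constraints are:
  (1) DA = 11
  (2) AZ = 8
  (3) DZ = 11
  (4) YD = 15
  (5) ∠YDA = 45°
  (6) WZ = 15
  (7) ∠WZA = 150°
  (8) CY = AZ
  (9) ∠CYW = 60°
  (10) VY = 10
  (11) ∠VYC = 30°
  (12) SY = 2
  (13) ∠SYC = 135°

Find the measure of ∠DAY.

Step 1: By the law of cosines on triangle ADY: AY² = 11² + 15² − 2·11·15·cos(45°) = 112.65, so AY ≈ 10.61.
Step 2: By the inverse law of cosines on triangle DAY: cos(∠DAY) = (11² + 10.61² − 15²) / (2·11·10.61) = 8.65/233.51 = 0.0371, so ∠DAY = 87.88°.

Therefore, the measure of angle ∠DAY = 87.88°.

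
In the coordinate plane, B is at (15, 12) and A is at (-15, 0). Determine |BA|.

The horizontal distance is |-15 - 15| = 30 and the vertical distance is |0 - 12| = 12.
By the Pythagorean theorem, d = sqrt(30^2 + 12^2) = sqrt(1044) = 6*sqrt(29).

6*sqrt(29)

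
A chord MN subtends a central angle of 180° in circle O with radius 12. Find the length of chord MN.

Drop a perpendicular from the center to the chord, bisecting both the chord and the central angle.
Each half-chord = r sin(θ/2) = 12 sin(90°).
The full chord = 2 × 12 × sin(90°) = 24.

24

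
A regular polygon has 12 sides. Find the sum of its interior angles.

The sum of interior angles of an n-sided polygon is (n - 2) * 180.
For n = 12: (12 - 2) * 180 = 10 * 180 = 1800 degrees.

1800 degrees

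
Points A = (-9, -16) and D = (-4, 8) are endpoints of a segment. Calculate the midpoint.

M = ((x₁ + x₂)/2, (y₁ + y₂)/2)
= ((-9 + -4)/2, (-16 + 8)/2)
= (-13/2, -8/2) = (-13/2, -4)

(-13/2, -4)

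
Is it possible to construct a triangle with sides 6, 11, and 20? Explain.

Check the triangle inequality: 6 + 11 = 17 ≤ 20.
Since the sum of two sides does not exceed the third, no triangle can be formed.

No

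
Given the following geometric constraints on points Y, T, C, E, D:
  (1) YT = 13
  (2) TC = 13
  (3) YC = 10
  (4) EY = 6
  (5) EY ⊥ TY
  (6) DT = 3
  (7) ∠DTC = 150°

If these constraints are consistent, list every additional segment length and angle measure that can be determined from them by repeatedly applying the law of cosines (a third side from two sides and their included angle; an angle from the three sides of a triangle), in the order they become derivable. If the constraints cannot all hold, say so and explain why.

The constraints are consistent. Derivable facts, in order:
After 1 step:
- CD ≈ 15.67
- TE ≈ 14.32
- ∠CTY = 45.24°
- ∠CYT = 67.38°
- ∠TCY = 67.38°
After 2 steps:
- ∠CDT = 24.51°
- ∠DCT = 5.49°
- ∠ETY = 24.78°
- ∠TEY = 65.22°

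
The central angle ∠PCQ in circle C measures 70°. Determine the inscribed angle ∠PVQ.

An inscribed angle intercepts an arc from a point on the circle, while the central angle intercepts the same arc from the center.
The inscribed angle is always half the central angle: 70° / 2 = 35°.

35°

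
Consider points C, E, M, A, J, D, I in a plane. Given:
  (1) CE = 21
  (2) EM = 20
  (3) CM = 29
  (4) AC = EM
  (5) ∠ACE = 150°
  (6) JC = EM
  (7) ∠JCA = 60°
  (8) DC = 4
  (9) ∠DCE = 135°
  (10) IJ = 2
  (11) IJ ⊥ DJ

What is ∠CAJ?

From the given relations: AC = EM = 20; JC = EM = 20.
Step 1: By the law of cosines on triangle ACJ: AJ² = 20² + 20² − 2·20·20·cos(60°) = 400, so AJ = 20.
Step 2: By the inverse law of cosines on triangle CAJ: cos(∠CAJ) = (20² + 20² − 20²) / (2·20·20) = 400/800 = 0.5, so ∠CAJ = 60°.

Therefore, the measure of angle ∠CAJ = 60°.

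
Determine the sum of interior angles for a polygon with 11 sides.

The sum of interior angles of an n-sided polygon is (n - 2) * 180.
For n = 11: (11 - 2) * 180 = 9 * 180 = 1620 degrees.

1620 degrees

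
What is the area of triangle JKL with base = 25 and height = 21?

Area = (1/2)(25)(21) = 525/2

525/2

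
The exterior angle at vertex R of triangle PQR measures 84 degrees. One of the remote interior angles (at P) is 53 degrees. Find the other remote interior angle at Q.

By the exterior angle theorem: exterior angle = sum of remote interior angles.
84 = 53 + angle Q
angle Q = 84 - 53 = 31 degrees

31 degrees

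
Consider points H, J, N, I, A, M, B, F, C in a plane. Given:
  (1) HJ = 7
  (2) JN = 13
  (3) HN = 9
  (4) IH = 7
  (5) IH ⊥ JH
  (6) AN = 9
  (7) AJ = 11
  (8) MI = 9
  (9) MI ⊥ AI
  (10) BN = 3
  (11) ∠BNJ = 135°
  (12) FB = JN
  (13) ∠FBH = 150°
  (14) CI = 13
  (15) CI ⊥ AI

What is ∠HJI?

Step 1: By the law of cosines on triangle JHI: JI² = 7² + 7² − 2·7·7·cos(90°) = 98, so JI = 7·√2.
Step 2: By the inverse law of cosines on triangle HJI: cos(∠HJI) = (7² + (7·√2)² − 7²) / (2·7·7·√2) = 98/138.59 = 0.7071, so ∠HJI = 45°.

Therefore, the measure of angle ∠HJI = 45°.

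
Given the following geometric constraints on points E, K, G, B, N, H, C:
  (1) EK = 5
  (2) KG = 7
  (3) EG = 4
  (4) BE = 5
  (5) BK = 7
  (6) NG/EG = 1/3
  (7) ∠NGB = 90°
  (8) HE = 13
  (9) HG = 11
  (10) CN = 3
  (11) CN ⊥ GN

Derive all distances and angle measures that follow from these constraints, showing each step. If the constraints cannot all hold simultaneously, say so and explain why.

The constraints are consistent.

From the given relations:
  NG = 1/3·EG = 1/3·4 ≈ 1.33

Step 1: From GN = 1.33, NC = 3, and ∠GNC = 90°, by the law of cosines:
  GC² = GN² + NC² - 2·GN·NC·cos(90°) = 1.778 + 9 - 0 = 10.78
  GC ≈ 3.28

Step 2: From EB = 5, EK = 5, BK = 7, by the inverse law of cosines:
  cos(∠BEK) = (EB² + EK² - BK²) / (2·EB·EK)
  ∠BEK = 88.85°

Step 3: From EG = 4, EH = 13, GH = 11, by the inverse law of cosines:
  cos(∠GEH) = (EG² + EH² - GH²) / (2·EG·EH)
  ∠GEH = 52.02°

Step 4: From EG = 4, EK = 5, GK = 7, by the inverse law of cosines:
  cos(∠GEK) = (EG² + EK² - GK²) / (2·EG·EK)
  ∠GEK = 101.54°

Step 5: From KB = 7, KE = 5, BE = 5, by the inverse law of cosines:
  cos(∠BKE) = (KB² + KE² - BE²) / (2·KB·KE)
  ∠BKE = 45.57°

Step 6: From KE = 5, KG = 7, EG = 4, by the inverse law of cosines:
  cos(∠EKG) = (KE² + KG² - EG²) / (2·KE·KG)
  ∠EKG = 34.05°

Step 7: From GE = 4, GH = 11, EH = 13, by the inverse law of cosines:
  cos(∠EGH) = (GE² + GH² - EH²) / (2·GE·GH)
  ∠EGH = 111.32°

Step 8: From GE = 4, GK = 7, EK = 5, by the inverse law of cosines:
  cos(∠EGK) = (GE² + GK² - EK²) / (2·GE·GK)
  ∠EGK = 44.42°

Step 9: From BE = 5, BK = 7, EK = 5, by the inverse law of cosines:
  cos(∠EBK) = (BE² + BK² - EK²) / (2·BE·BK)
  ∠EBK = 45.57°

Step 10: From HE = 13, HG = 11, EG = 4, by the inverse law of cosines:
  cos(∠EHG) = (HE² + HG² - EG²) / (2·HE·HG)
  ∠EHG = 16.66°

Step 11: From GC = 3.28, GN = 1.33, CN = 3, by the inverse law of cosines:
  cos(∠CGN) = (GC² + GN² - CN²) / (2·GC·GN)
  ∠CGN = 66.04°

Step 12: From CG = 3.28, CN = 3, GN = 1.33, by the inverse law of cosines:
  cos(∠GCN) = (CG² + CN² - GN²) / (2·CG·CN)
  ∠GCN = 23.96°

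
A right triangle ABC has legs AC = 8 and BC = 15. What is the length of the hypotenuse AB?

In a right triangle, the square of the hypotenuse equals the sum of the squares of the two legs.
The legs are 8 and 15, so the hypotenuse = sqrt(64 + 225) = sqrt(289) = 17.

17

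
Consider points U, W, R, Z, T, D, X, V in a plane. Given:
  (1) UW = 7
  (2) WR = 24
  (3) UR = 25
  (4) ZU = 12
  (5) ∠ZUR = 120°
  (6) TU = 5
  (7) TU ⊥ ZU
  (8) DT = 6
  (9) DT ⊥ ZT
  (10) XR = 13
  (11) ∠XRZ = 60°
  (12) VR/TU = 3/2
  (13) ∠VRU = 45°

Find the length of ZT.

Step 1: By the law of cosines on triangle ZUT: ZT² = 12² + 5² − 2·12·5·cos(90°) = 169, so ZT = 13.

Therefore, the length of ZT = 13.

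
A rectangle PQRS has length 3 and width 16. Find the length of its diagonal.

d = sqrt(3^2 + 16^2) = sqrt(265)

sqrt(265)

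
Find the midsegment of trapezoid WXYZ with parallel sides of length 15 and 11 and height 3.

midsegment = (15 + 11) / 2 = 26 / 2 = 13

13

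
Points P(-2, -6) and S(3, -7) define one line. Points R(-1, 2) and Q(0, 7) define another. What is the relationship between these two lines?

Slope of line 1: m1 = (-7 - -6)/(3 - -2) = -1/5 = -1/5
Slope of line 2: m2 = (7 - 2)/(0 - -1) = 5/1 = 5
m1 * m2 = (-1/5) * (5) = -1 = -1, so the lines are perpendicular.

Perpendicular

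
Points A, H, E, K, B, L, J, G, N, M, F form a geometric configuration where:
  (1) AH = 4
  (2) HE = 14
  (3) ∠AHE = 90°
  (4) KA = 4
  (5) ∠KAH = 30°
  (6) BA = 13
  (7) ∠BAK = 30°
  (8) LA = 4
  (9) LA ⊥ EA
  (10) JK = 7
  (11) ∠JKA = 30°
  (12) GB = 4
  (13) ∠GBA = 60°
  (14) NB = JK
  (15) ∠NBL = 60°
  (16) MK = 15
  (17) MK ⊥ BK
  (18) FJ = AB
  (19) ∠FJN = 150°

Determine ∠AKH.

Step 1: By the law of cosines on triangle KAH: KH² = 4² + 4² − 2·4·4·cos(30°) = 4.29, so KH ≈ 2.07.
Step 2: By the inverse law of cosines on triangle AKH: cos(∠AKH) = (4² + 2.07² − 4²) / (2·4·2.07) = 4.29/16.56 = 0.2588, so ∠AKH = 75°.

Therefore, the measure of angle ∠AKH = 75°.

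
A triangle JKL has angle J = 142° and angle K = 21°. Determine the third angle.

By the triangle angle sum property, the three interior angles of any triangle add up to 180°.
We know angle J = 142° and angle K = 21°, so their sum is 163°.
Therefore angle L = 180° - 163° = 17°.

17 degrees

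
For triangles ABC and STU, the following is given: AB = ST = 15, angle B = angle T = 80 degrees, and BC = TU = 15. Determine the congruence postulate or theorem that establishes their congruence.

The given information matches SAS: Two pairs of corresponding sides and the included angle are equal (Side-Angle-Side).

SAS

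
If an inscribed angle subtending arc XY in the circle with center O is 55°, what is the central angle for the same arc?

By the inscribed angle theorem, the central angle is twice the inscribed angle.
Central angle = 2 × 55° = 110°

110°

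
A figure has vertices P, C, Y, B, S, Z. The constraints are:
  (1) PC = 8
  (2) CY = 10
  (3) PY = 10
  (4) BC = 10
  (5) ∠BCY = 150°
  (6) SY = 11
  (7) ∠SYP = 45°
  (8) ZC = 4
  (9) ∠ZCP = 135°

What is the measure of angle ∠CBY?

Step 1: By the law of cosines on triangle BCY: BY² = 10² + 10² − 2·10·10·cos(150°) = 373.21, so BY ≈ 19.32.
Step 2: By the inverse law of cosines on triangle CBY: cos(∠CBY) = (10² + 19.32² − 10²) / (2·10·19.32) = 373.21/386.37 = 0.9659, so ∠CBY = 15°.

Therefore, the measure of angle ∠CBY = 15°.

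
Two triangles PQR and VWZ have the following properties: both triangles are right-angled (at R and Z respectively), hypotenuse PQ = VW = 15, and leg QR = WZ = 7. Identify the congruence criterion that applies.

The given information matches HL: The hypotenuse and one leg of two right triangles are equal (Hypotenuse-Leg).

HL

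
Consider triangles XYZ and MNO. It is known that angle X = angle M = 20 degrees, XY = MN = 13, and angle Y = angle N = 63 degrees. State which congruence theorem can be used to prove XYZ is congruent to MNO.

Consider the given information: angle X = angle M = 20 degrees, XY = MN = 13, and angle Y = angle N = 63 degrees
This is not SSS or HL: SSS requires all three pairs of sides, but we don't have that. HL only applies to right triangles with matching hypotenuse and leg.
The correct criterion is ASA. Two pairs of corresponding angles and the included side are equal (Angle-Side-Angle).

ASA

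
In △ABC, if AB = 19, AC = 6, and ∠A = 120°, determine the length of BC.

By the law of cosines: BC^2 = AB^2 + AC^2 - 2*AB*AC*cos(A)
BC^2 = 19^2 + 6^2 - 2*19*6*cos(120°)
BC^2 = 361 + 36 - 228*(-1/2)
BC^2 = 511
BC = sqrt(511)

sqrt(511)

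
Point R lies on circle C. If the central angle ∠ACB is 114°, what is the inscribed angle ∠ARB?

An inscribed angle intercepts an arc from a point on the circle, while the central angle intercepts the same arc from the center.
The inscribed angle is always half the central angle: 114° / 2 = 57°.

57°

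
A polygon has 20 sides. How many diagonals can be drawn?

The number of diagonals in an n-gon is n(n - 3)/2.
For n = 20: 20(20 - 3)/2 = 20 × 17 / 2 = 170.

170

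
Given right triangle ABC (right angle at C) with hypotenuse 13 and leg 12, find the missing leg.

Rearranging the Pythagorean theorem to solve for the unknown leg:
leg^2 = hypotenuse^2 - known_leg^2 = 169 - 144 = 25
leg = sqrt(25) = 5.

5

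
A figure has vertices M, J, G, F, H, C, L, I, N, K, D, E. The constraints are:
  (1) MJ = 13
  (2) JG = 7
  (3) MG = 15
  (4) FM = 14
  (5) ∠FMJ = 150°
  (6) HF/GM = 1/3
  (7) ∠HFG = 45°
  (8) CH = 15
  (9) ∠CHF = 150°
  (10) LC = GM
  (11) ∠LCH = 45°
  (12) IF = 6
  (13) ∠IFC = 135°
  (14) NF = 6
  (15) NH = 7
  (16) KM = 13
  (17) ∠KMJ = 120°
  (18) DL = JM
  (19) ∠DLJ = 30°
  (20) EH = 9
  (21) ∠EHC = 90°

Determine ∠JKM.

Step 1: By the law of cosines on triangle KMJ: KJ² = 13² + 13² − 2·13·13·cos(120°) = 507, so KJ = 13·√3.
Step 2: By the inverse law of cosines on triangle JKM: cos(∠JKM) = ((13·√3)² + 13² − 13²) / (2·13·√3·13) = 507/585.43 = 0.866, so ∠JKM = 30°.

Therefore, the measure of angle ∠JKM = 30°.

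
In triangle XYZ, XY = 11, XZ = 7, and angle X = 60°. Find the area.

Area = (1/2) * XY * XZ * sin(X)
Area = (1/2) * 11 * 7 * sin(60°)
Area = (1/2) * 11 * 7 * sqrt(3)/2
Area = 77*sqrt(3)/4

77*sqrt(3)/4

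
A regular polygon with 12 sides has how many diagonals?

The number of diagonals in an n-gon is n(n - 3)/2.
For n = 12: 12(12 - 3)/2 = 12 × 9 / 2 = 54.

54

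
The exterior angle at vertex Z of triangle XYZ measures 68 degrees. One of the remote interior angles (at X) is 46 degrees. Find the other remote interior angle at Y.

The exterior angle theorem states that an exterior angle equals the sum of the two non-adjacent interior angles.
So 68 = 46 + angle Y, which gives angle Y = 68 - 46 = 22 degrees.

22 degrees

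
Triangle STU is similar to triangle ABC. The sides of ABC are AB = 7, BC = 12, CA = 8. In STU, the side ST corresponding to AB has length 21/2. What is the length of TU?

Similar triangles have proportional sides. Setting up the proportion:
ST / AB = TU / BC
21/2 / 7 = TU / 12
TU = 12 * 21/2 / 7 = 18.

18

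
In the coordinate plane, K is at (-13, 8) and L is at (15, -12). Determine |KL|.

d = sqrt((15 - -13)^2 + (-12 - 8)^2)
d = sqrt(28^2 + -20^2)
d = sqrt(784 + 400)
d = sqrt(1184) = 4*sqrt(74)

4*sqrt(74)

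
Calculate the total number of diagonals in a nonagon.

Each of the 9 vertices connects to 6 non-adjacent vertices via diagonals.
Total connections = 9 × 6 = 54, but each diagonal is counted twice.
Number of diagonals = 54 / 2 = 27.

27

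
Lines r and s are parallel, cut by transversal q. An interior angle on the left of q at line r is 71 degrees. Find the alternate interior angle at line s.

Alternate interior angles formed by parallel lines and a transversal are equal.
The given angle is 71 degrees.
The alternate interior angle = 71 degrees.

71 degrees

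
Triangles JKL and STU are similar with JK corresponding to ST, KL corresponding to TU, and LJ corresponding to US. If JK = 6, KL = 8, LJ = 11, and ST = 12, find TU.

Similar triangles have proportional sides. Setting up the proportion:
ST / JK = TU / KL
12 / 6 = TU / 8
TU = 8 * 12 / 6 = 16.

16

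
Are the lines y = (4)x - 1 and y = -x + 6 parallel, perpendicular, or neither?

Slope of line 1: m1 = 4
Slope of line 2: m2 = -1
m1 != m2 (4 != -1), so not parallel.
m1 * m2 = (4) * (-1) = -4 != -1, so not perpendicular.
The lines are neither parallel nor perpendicular.

Neither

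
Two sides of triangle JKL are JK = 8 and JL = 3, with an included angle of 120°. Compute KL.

When two sides and the included angle are known, the law of cosines gives the third side.
c^2 = a^2 + b^2 - 2ab cos(C) generalizes the Pythagorean theorem to non-right triangles.
Here: KL^2 = 64 + 9 - 48*(-1/2) = 97
KL = sqrt(97)

sqrt(97)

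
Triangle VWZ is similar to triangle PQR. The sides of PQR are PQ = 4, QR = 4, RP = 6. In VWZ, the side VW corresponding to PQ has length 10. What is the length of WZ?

Since the triangles are similar, the ratio of corresponding sides is constant.
Scale factor k = VW / PQ = 10 / 4 = 5/2
WZ = k * QR = 5/2 * 4 = 10

10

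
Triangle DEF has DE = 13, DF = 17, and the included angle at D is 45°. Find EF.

Law of cosines: EF^2 = 13^2 + 17^2 - 2(13)(17)cos(45°) = 458 - 221*sqrt(2), so EF = sqrt(458 - 221*sqrt(2)).

sqrt(458 - 221*sqrt(2))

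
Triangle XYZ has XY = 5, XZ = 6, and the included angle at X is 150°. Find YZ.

When two sides and the included angle are known, the law of cosines gives the third side.
c^2 = a^2 + b^2 - 2ab cos(C) generalizes the Pythagorean theorem to non-right triangles.
Here: YZ^2 = 25 + 36 - 60*(-sqrt(3)/2) = 30*sqrt(3) + 61
YZ = sqrt(30*sqrt(3) + 61)

sqrt(30*sqrt(3) + 61)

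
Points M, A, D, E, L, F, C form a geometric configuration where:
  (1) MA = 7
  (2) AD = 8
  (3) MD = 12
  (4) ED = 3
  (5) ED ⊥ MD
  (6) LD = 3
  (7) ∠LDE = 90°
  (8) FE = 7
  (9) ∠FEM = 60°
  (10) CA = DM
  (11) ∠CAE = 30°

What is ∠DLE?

Step 1: By the law of cosines on triangle LDE: LE² = 3² + 3² − 2·3·3·cos(90°) = 18, so LE = 3·√2.
Step 2: By the inverse law of cosines on triangle DLE: cos(∠DLE) = (3² + (3·√2)² − 3²) / (2·3·3·√2) = 18/25.46 = 0.7071, so ∠DLE = 45°.

Therefore, the measure of angle ∠DLE = 45°.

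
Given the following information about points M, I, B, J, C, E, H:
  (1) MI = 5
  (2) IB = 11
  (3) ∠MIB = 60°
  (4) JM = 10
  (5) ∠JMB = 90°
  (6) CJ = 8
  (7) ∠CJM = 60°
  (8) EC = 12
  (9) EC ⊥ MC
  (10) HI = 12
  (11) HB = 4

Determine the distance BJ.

Step 1: By the law of cosines on triangle BIM: BM² = 11² + 5² − 2·11·5·cos(60°) = 91, so BM = √91.
Step 2: By the law of cosines on triangle BMJ: BJ² = √91² + 10² − 2·√91·10·cos(90°) = 191, so BJ = √191.

Therefore, the length of BJ = √191.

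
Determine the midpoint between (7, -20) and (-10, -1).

M = ((x₁ + x₂)/2, (y₁ + y₂)/2)
= ((7 + -10)/2, (-20 + -1)/2)
= (-3/2, -21/2) = (-3/2, -21/2)

(-3/2, -21/2)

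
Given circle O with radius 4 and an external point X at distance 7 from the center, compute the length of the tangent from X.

tangent = √(d² - r²) = √(7² - 4²) = √(49 - 16) = √33 = sqrt(33)

sqrt(33)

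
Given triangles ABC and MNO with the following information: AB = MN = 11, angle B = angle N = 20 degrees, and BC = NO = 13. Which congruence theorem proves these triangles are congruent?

The given information provides:
AB = MN = 11, angle B = angle N = 20 degrees, and BC = NO = 13
This matches the SAS congruence theorem.
Two pairs of corresponding sides and the included angle are equal (Side-Angle-Side).

SAS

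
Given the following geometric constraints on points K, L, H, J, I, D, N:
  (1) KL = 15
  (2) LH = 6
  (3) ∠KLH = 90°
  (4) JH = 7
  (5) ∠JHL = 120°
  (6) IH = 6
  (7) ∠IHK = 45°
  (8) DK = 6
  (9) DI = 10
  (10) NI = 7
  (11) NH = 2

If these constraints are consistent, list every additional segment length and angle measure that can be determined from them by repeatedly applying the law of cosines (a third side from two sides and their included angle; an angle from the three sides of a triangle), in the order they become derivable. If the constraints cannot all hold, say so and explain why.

The constraints are consistent. Derivable facts, in order:
After 1 step:
- KH = 3·√29
- LJ = √127
- ∠HIN = 15.36°
- ∠HNI = 52.62°
- ∠IHN = 112.02°
After 2 steps:
- KI ≈ 12.65
- ∠HJL = 27.46°
- ∠HKL = 21.8°
- ∠HLJ = 32.54°
- ∠KHL = 68.2°
After 3 steps:
- ∠DIK = 27.71°
- ∠DKI = 50.8°
- ∠HIK = 115.4°
- ∠HKI = 19.6°
- ∠IDK = 101.5°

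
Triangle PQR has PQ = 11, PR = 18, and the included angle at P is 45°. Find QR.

When two sides and the included angle are known, the law of cosines gives the third side.
c^2 = a^2 + b^2 - 2ab cos(C) generalizes the Pythagorean theorem to non-right triangles.
Here: QR^2 = 121 + 324 - 396*(sqrt(2)/2) = 445 - 198*sqrt(2)
QR = sqrt(445 - 198*sqrt(2))

sqrt(445 - 198*sqrt(2))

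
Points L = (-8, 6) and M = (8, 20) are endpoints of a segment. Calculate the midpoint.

M = ((x₁ + x₂)/2, (y₁ + y₂)/2)
= ((-8 + 8)/2, (6 + 20)/2)
= (0/2, 26/2) = (0, 13)

(0, 13)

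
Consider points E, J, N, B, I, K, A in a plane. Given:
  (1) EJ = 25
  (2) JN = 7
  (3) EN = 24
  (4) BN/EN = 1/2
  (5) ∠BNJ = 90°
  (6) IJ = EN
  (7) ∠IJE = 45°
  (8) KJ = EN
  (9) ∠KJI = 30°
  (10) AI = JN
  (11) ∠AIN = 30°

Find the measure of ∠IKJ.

From the given relations: KJ = EN = 24; IJ = EN = 24.
Step 1: By the law of cosines on triangle KJI: KI² = 24² + 24² − 2·24·24·cos(30°) = 154.34, so KI ≈ 12.42.
Step 2: By the inverse law of cosines on triangle IKJ: cos(∠IKJ) = (12.42² + 24² − 24²) / (2·12.42·24) = 154.34/596.32 = 0.2588, so ∠IKJ = 75°.

Therefore, the measure of angle ∠IKJ = 75°.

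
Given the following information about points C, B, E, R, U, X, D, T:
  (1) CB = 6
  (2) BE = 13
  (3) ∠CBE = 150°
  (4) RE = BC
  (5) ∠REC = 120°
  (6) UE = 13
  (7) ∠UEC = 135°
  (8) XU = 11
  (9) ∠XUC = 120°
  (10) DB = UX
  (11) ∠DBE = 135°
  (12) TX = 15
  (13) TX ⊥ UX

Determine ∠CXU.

Step 1: By the law of cosines on triangle EBC: EC² = 13² + 6² − 2·13·6·cos(150°) = 340.1, so EC ≈ 18.44.
Step 2: By the law of cosines on triangle UEC: UC² = 13² + 18.44² − 2·13·18.44·cos(135°) = 848.15, so UC ≈ 29.12.
Step 3: By the law of cosines on triangle XUC: XC² = 11² + 29.12² − 2·11·29.12·cos(120°) = 1289.5, so XC ≈ 35.91.
Step 4: By the inverse law of cosines on triangle CXU: cos(∠CXU) = (35.91² + 11² − 29.12²) / (2·35.91·11) = 562.35/790.01 = 0.7118, so ∠CXU = 44.62°.

Therefore, the measure of angle ∠CXU = 44.62°.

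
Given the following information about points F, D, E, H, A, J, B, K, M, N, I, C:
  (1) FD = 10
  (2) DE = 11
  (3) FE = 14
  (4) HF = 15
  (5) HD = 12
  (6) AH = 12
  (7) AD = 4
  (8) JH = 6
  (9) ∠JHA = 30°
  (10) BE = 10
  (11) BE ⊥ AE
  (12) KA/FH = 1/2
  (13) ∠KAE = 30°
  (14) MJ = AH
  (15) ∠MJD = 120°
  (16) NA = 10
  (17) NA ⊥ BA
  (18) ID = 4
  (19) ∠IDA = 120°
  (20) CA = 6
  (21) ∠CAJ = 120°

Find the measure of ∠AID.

Step 1: By the law of cosines on triangle IDA: IA² = 4² + 4² − 2·4·4·cos(120°) = 48, so IA = 4·√3.
Step 2: By the inverse law of cosines on triangle AID: cos(∠AID) = ((4·√3)² + 4² − 4²) / (2·4·√3·4) = 48/55.43 = 0.866, so ∠AID = 30°.

Therefore, the measure of angle ∠AID = 30°.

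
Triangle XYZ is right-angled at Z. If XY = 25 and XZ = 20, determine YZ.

YZ = sqrt(25^2 - 20^2) = sqrt(225) = 15

15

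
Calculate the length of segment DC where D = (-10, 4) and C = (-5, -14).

The horizontal distance is |-5 - -10| = 5 and the vertical distance is |-14 - 4| = 18.
By the Pythagorean theorem, d = sqrt(5^2 + 18^2) = sqrt(349).

sqrt(349)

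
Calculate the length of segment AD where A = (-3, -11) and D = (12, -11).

d = sqrt((12 - -3)^2 + (-11 - -11)^2)
d = sqrt(15^2 + 0^2)
d = sqrt(225 + 0)
d = sqrt(225) = 15

15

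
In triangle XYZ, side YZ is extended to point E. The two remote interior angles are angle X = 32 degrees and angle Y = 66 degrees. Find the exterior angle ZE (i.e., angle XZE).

By the exterior angle theorem, an exterior angle of a triangle equals the sum of the two remote interior angles.
Exterior angle = angle X + angle Y
Exterior angle = 32 + 66 = 98 degrees

98 degrees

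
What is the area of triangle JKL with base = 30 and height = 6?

Area = (1/2)(30)(6) = 90

90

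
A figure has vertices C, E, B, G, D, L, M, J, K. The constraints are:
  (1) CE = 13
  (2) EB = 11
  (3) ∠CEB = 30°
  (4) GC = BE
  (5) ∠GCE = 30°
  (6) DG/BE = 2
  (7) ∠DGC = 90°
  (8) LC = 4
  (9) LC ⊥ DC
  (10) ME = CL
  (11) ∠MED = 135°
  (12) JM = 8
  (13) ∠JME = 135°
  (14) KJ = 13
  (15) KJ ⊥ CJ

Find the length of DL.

From the given relations: GC = BE = 11; DG = 2·BE = 2·11 = 22.
Step 1: By the law of cosines on triangle CGD: CD² = 11² + 22² − 2·11·22·cos(90°) = 605, so CD = 11·√5.
Step 2: By the law of cosines on triangle DCL: DL² = (11·√5)² + 4² − 2·11·√5·4·cos(90°) = 621, so DL = 3·√69.

Therefore, the length of DL = 3·√69.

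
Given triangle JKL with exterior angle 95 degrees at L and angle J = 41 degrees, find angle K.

angle K = 95 - 41 = 54 degrees (exterior angle theorem).

54 degrees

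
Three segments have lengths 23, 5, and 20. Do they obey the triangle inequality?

Sort the sides: 5, 20, 23.
It suffices to check that the sum of the two smallest exceeds the largest:
5 + 20 = 25 > 23. ✓
Yes, a valid triangle can be formed.

Yes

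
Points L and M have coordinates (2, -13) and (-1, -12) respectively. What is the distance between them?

d = sqrt((-1 - 2)^2 + (-12 - -13)^2)
d = sqrt(-3^2 + 1^2)
d = sqrt(9 + 1)
d = sqrt(10)

sqrt(10)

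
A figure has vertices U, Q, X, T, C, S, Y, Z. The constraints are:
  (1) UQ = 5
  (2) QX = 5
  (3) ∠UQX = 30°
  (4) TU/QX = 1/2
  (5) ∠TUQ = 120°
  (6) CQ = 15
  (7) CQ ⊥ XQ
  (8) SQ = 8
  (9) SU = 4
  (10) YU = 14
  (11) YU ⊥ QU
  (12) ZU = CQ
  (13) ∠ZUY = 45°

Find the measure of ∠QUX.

Step 1: By the law of cosines on triangle UQX: UX² = 5² + 5² − 2·5·5·cos(30°) = 6.7, so UX ≈ 2.59.
Step 2: By the inverse law of cosines on triangle QUX: cos(∠QUX) = (5² + 2.59² − 5²) / (2·5·2.59) = 6.7/25.88 = 0.2588, so ∠QUX = 75°.

Therefore, the measure of angle ∠QUX = 75°.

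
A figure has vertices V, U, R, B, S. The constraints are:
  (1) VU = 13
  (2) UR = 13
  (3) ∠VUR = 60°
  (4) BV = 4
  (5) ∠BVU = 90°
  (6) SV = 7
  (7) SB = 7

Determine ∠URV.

Step 1: By the law of cosines on triangle RUV: RV² = 13² + 13² − 2·13·13·cos(60°) = 169, so RV = 13.
Step 2: By the inverse law of cosines on triangle URV: cos(∠URV) = (13² + 13² − 13²) / (2·13·13) = 169/338 = 0.5, so ∠URV = 60°.

Therefore, the measure of angle ∠URV = 60°.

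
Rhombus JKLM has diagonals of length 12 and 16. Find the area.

The diagonals of a rhombus divide it into four right triangles.
Each triangle has legs 12/ 2 = 6 and 16/2 = 8, so each has area (1/2)*6*8 = 24.
Four such triangles give total area = (d1 * d2) / 2 = 96.

96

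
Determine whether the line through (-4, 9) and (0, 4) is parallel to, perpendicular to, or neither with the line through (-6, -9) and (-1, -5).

Slope of line 1: m1 = (4 - 9)/(0 - -4) = -5/4 = -5/4
Slope of line 2: m2 = (-5 - -9)/(-1 - -6) = 4/5 = 4/5
m1 * m2 = (-5/4) * (4/5) = -1 = -1, so the lines are perpendicular.

Perpendicular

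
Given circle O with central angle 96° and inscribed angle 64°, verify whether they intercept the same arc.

By the inscribed angle theorem, the inscribed angle for a central angle of 96° should be 96° / 2 = 48°.
The given inscribed angle is 64°, which does not equal 48°.
Therefore, no, they do not correspond to the same arc.

No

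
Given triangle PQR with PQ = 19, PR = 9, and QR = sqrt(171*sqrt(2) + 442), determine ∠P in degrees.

cos(P) = (19² + 9² - (sqrt(171*sqrt(2) + 442))²) / (2 × 19 × 9) = -sqrt(2)/2, so P = arccos(-sqrt(2)/2) = 135°.

135°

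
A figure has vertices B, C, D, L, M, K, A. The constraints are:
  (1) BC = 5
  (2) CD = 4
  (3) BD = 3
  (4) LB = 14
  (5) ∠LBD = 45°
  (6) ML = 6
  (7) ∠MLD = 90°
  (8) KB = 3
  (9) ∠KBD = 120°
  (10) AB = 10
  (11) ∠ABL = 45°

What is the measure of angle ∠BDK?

Step 1: By the law of cosines on triangle DBK: DK² = 3² + 3² − 2·3·3·cos(120°) = 27, so DK = 3·√3.
Step 2: By the inverse law of cosines on triangle BDK: cos(∠BDK) = (3² + (3·√3)² − 3²) / (2·3·3·√3) = 27/31.18 = 0.866, so ∠BDK = 30°.

Therefore, the measure of angle ∠BDK = 30°.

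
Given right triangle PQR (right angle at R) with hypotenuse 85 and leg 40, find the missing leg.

Rearranging the Pythagorean theorem to solve for the unknown leg:
leg^2 = hypotenuse^2 - known_leg^2 = 7225 - 1600 = 5625
leg = sqrt(5625) = 75.

75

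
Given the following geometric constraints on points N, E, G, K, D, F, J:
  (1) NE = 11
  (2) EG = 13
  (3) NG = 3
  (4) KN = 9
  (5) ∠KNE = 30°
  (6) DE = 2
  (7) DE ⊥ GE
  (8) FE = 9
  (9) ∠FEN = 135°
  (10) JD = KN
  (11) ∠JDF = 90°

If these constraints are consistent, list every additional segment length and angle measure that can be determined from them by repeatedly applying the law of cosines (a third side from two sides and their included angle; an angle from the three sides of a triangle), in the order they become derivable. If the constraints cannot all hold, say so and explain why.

The constraints are consistent. Derivable facts, in order:
After 1 step:
- EK ≈ 5.53
- GD = √173
- NF ≈ 18.49
- ∠EGN = 43.05°
- ∠ENG = 126.22°
- ∠GEN = 10.73°
After 2 steps:
- ∠DGE = 8.75°
- ∠EDG = 81.25°
- ∠EFN = 24.87°
- ∠EKN = 95.47°
- ∠ENF = 20.13°
- ∠KEN = 54.53°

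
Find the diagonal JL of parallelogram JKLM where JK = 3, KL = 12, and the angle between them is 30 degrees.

Law of cosines: d^2 = 3^2 + 12^2 - 2(3)(12)cos(30°) = 153 - 36*sqrt(3), so d = 3*sqrt(17 - 4*sqrt(3)).

3*sqrt(17 - 4*sqrt(3))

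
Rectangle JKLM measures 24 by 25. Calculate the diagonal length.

A rectangle's diagonal splits it into two right triangles, with the diagonal as the hypotenuse.
By the Pythagorean theorem, d^2 = 24^2 + 25^2 = 1201.
Therefore d = sqrt(1201).

sqrt(1201)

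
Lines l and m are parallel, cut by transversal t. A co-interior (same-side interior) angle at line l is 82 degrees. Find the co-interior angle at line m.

Co-interior angles sum to 180: 180 - 82 = 98 degrees.

98 degrees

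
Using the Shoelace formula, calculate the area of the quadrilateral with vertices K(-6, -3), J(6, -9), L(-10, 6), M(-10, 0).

Shoelace: sum of cross terms = 108, Area = (1/2)|108| = 54

54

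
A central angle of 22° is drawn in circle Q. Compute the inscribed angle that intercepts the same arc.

Inscribed angle = 22° / 2 = 11° (inscribed angle theorem).

11°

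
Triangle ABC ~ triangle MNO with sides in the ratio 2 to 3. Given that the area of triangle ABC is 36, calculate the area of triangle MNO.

Area ratio = (2/3)^2 = 4/9. Area of MNO = 36 * 9/4 = 81.

81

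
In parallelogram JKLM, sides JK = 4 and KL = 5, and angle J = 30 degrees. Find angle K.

Opposite sides of a parallelogram are parallel, so consecutive angles form co-interior angles on a transversal.
Co-interior angles sum to 180°, giving angle K = 180 - 30 = 150 degrees.

150 degrees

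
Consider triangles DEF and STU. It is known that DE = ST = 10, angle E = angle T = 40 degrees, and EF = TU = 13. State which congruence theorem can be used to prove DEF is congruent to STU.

Consider the given information: DE = ST = 10, angle E = angle T = 40 degrees, and EF = TU = 13
This is not SSS or HL: SSS requires all three pairs of sides, but we don't have that. HL only applies to right triangles with matching hypotenuse and leg.
The correct criterion is SAS. Two pairs of corresponding sides and the included angle are equal (Side-Angle-Side).

SAS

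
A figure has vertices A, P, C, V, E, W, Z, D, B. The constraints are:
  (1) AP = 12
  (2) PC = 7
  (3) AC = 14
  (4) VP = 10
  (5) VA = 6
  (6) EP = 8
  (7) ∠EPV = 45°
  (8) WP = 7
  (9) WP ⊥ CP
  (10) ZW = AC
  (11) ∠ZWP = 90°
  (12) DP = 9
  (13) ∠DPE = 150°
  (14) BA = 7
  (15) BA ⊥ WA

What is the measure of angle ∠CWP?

Step 1: By the law of cosines on triangle WPC: WC² = 7² + 7² − 2·7·7·cos(90°) = 98, so WC = 7·√2.
Step 2: By the inverse law of cosines on triangle CWP: cos(∠CWP) = ((7·√2)² + 7² − 7²) / (2·7·√2·7) = 98/138.59 = 0.7071, so ∠CWP = 45°.

Therefore, the measure of angle ∠CWP = 45°.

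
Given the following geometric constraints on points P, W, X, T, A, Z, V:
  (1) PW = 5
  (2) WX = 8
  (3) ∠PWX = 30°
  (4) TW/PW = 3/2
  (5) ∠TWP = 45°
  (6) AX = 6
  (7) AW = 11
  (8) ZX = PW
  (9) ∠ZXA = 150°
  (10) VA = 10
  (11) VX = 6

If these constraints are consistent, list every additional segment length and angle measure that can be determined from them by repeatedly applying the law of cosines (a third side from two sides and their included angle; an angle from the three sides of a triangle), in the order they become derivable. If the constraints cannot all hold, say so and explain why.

The constraints are consistent. Derivable facts, in order:
After 1 step:
- AZ ≈ 10.63
- PT ≈ 5.31
- PX ≈ 4.44
- ∠AVX = 33.56°
- ∠AWX = 32.16°
- ∠AXV = 112.89°
- ∠AXW = 102.64°
- ∠VAX = 33.56°
- ∠WAX = 45.21°
After 2 steps:
- ∠AZX = 16.4°
- ∠PTW = 41.73°
- ∠PXW = 34.26°
- ∠TPW = 93.27°
- ∠WPX = 115.74°
- ∠XAZ = 13.6°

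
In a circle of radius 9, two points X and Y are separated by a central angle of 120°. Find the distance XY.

Chord = 2(9) sin(60°) = 9*sqrt(3)

9*sqrt(3)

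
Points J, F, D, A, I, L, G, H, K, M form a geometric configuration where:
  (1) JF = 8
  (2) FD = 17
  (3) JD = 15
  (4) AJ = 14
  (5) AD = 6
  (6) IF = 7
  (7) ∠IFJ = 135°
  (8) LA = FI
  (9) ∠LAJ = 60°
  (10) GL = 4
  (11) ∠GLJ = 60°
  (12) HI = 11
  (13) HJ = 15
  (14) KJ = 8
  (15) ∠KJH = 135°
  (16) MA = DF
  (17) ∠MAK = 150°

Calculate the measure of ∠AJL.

From the given relations: LA = FI = 7.
Step 1: By the law of cosines on triangle JAL: JL² = 14² + 7² − 2·14·7·cos(60°) = 147, so JL = 7·√3.
Step 2: By the inverse law of cosines on triangle AJL: cos(∠AJL) = (14² + (7·√3)² − 7²) / (2·14·7·√3) = 294/339.48 = 0.866, so ∠AJL = 30°.

Therefore, the measure of angle ∠AJL = 30°.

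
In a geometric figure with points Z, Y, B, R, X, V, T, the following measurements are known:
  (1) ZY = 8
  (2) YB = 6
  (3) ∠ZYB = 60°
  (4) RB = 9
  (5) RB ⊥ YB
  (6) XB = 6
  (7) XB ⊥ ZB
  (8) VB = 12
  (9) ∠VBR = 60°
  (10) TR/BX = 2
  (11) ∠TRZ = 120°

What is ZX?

Step 1: By the law of cosines on triangle ZYB: ZB² = 8² + 6² − 2·8·6·cos(60°) = 52, so ZB = 2·√13.
Step 2: By the law of cosines on triangle ZBX: ZX² = (2·√13)² + 6² − 2·2·√13·6·cos(90°) = 88, so ZX = 2·√22.

Therefore, the length of ZX = 2·√22.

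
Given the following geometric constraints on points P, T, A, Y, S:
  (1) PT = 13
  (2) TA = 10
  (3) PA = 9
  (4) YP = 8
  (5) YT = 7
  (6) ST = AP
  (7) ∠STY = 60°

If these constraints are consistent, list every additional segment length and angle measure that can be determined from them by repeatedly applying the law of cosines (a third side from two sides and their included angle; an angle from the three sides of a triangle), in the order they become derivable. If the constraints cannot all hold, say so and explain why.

The constraints are consistent. Derivable facts, in order:
After 1 step:
- YS = √67
- ∠APT = 50.13°
- ∠ATP = 43.69°
- ∠PAT = 86.18°
- ∠PTY = 32.2°
- ∠PYT = 120°
- ∠TPY = 27.8°
After 2 steps:
- ∠SYT = 72.22°
- ∠TSY = 47.78°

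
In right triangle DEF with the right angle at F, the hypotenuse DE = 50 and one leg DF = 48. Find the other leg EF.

Rearranging the Pythagorean theorem to solve for the unknown leg:
leg^2 = hypotenuse^2 - known_leg^2 = 2500 - 2304 = 196
leg = sqrt(196) = 14.

14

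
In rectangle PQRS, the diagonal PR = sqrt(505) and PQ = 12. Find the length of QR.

b = sqrt(d^2 - a^2) = sqrt(505 - 144) = sqrt(361) = 19

19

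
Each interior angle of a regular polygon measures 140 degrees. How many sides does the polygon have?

Exterior angle = 180 - 140 = 40. n = 360 / 40 = 9.

9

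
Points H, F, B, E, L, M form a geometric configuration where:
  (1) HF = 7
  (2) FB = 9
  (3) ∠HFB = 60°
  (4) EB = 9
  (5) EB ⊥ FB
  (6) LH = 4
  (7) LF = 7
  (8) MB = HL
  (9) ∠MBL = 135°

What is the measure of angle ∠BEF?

Step 1: By the law of cosines on triangle EBF: EF² = 9² + 9² − 2·9·9·cos(90°) = 162, so EF = 9·√2.
Step 2: By the inverse law of cosines on triangle BEF: cos(∠BEF) = (9² + (9·√2)² − 9²) / (2·9·9·√2) = 162/229.1 = 0.7071, so ∠BEF = 45°.

Therefore, the measure of angle ∠BEF = 45°.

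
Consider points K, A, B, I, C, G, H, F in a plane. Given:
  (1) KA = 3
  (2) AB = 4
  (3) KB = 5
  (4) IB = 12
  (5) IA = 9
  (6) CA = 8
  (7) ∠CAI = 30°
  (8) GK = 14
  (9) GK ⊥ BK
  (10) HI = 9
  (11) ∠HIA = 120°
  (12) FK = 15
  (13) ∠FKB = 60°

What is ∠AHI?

Step 1: By the law of cosines on triangle HIA: HA² = 9² + 9² − 2·9·9·cos(120°) = 243, so HA = 9·√3.
Step 2: By the inverse law of cosines on triangle AHI: cos(∠AHI) = ((9·√3)² + 9² − 9²) / (2·9·√3·9) = 243/280.59 = 0.866, so ∠AHI = 30°.

Therefore, the measure of angle ∠AHI = 30°.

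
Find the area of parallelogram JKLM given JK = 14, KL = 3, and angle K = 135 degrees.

Area = 14 * 3 * sin(135°) = 42 * sqrt(2)/2 = 21*sqrt(2)

21*sqrt(2)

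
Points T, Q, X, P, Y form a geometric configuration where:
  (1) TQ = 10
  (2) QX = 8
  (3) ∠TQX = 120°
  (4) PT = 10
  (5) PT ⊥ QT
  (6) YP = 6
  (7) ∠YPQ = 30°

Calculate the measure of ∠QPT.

Step 1: By the law of cosines on triangle PTQ: PQ² = 10² + 10² − 2·10·10·cos(90°) = 200, so PQ = 10·√2.
Step 2: By the inverse law of cosines on triangle QPT: cos(∠QPT) = ((10·√2)² + 10² − 10²) / (2·10·√2·10) = 200/282.84 = 0.7071, so ∠QPT = 45°.

Therefore, the measure of angle ∠QPT = 45°.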